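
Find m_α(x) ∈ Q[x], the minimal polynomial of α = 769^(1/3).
m_α(x) = x^3 - 769

α satisfies α^3 = 769, so x^3 - 769 annihilates α. By the rational root test, a rational root p/q (in lowest terms) of x^3 - 769 would satisfy p^3 = 769 q^3, forcing q = 1 and p^3 = 769; but 769 is not a perfect cube, contradiction. A monic cubic over Q with no rational root is irreducible (any nontrivial factorization would include a linear factor). Hence x^3 - 769 is the minimal polynomial of α, and in particular [Q(α):Q] = 3.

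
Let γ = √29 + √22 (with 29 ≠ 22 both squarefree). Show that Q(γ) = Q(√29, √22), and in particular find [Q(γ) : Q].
[Q(γ) : Q] = 4 (equivalently, Q(γ) = Q(√29, √22))

Obviously Q(γ) ⊆ Q(√29, √22), and [Q(√29, √22):Q] = 4 (since 29, 22 are distinct squarefree integers > 1 with 638 not a perfect square). To show equality we compute the minimal polynomial of γ. From γ = √29 + √22: γ^2 = 29 + 2√(638) + 22 = 51 + 2√(638), so γ^2 - 51 = 2√(638); squaring, (γ^2 - 51)^2 = 4·638, i.e. γ^4 - 102γ^2 + 2601 - 2552 = 0, i.e. γ^4 - 102γ^2 + 49 = 0. So γ is a root of x^4 - 102x^2 + 49. This polynomial is irreducible over Q: it has no rational root (each ±√29 ± √22 is irrational), and any factorization into two quadratics over Q would force √(638) ∈ Q (pairing opposite roots) or √29, √22 ∈ Q (other pairings), all impossible. Hence [Q(γ):Q] = 4 = [Q(√29, √22):Q], so Q(γ) = Q(√29, √22).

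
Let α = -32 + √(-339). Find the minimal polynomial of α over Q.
m_α(x) = x^2 + 64x + 1363

From α + 32 = √(-339), squaring gives (α + 32)^2 = -339, i.e. α^2 + 64α + 1024 = -339, so α^2 + 64α + 1363 = 0. The discriminant of x^2 + 64x + 1363 is (64)^2 - 4·(1363) = 4096 - 5452 = -1356, and 4·(-339) is not a perfect square in Q since -339 is squarefree and ≠ 1. Hence x^2 + 64x + 1363 is irreducible over Q and is the minimal polynomial of α.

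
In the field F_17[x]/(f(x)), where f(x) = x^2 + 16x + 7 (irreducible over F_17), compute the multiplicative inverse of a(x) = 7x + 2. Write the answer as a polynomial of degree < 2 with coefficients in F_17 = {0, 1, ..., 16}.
a(x)^(-1) ≡ 11x + 15 (mod f(x))

Since f is irreducible over F_17, F_17[x]/(f) is a field and a(x) ≠ 0 has an inverse. Apply the extended Euclidean algorithm to f(x) and a(x) in F_17[x]: f(x) = (5x + 13)·a(x) + (15). The last nonzero remainder is the constant 15 = gcd(f, a) in F_17. Back-substituting through the division chain expresses 15 = s(x)·a(x) + t(x)·f(x) with s(x) ≡ 12x + 4 (mod f), so (12x + 4)·a(x) ≡ 15 (mod f). Multiplying by 15^(-1) ≡ 8 in F_17 gives a(x)^(-1) ≡ 8·(12x + 4) ≡ 11x + 15 (mod f). Check: (7x + 2)·(11x + 15) = 9x^2 + 8x + 13 ≡ 1 (mod x^2 + 16x + 7).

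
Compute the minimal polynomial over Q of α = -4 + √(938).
m_α(x) = x^2 + 8x - 922

From α + 4 = √(938), squaring gives (α + 4)^2 = 938, i.e. α^2 + 8α + 16 = 938, so α^2 + 8α - 922 = 0. The discriminant of x^2 + 8x - 922 is (8)^2 - 4·(-922) = 64 + 3688 = 3752, and 4·(938) is not a perfect square in Q since 938 is squarefree and ≠ 1. Hence x^2 + 8x - 922 is irreducible over Q and is the minimal polynomial of α.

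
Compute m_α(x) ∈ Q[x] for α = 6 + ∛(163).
m_α(x) = x^3 - 18x^2 + 108x - 379

Set β = α - 6 = ∛(163), so β^3 = 163. Then (α - 6)^3 - 163 = 0, i.e. α is a root of g(x) = (x - 6)^3 - 163 = x^3 - 18x^2 + 108x - 379. Since g(x) = h(x - 6) where h(x) = x^3 - 163, and h is irreducible over Q (because 163 is not a perfect cube, so h has no rational root, and a monic cubic with no rational root is irreducible), g is also irreducible (irreducibility is preserved under the substitution x → x - 6). Hence m_α(x) = x^3 - 18x^2 + 108x - 379.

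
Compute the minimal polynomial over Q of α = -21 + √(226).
m_α(x) = x^2 + 42x + 215

From α + 21 = √(226), squaring gives (α + 21)^2 = 226, i.e. α^2 + 42α + 441 = 226, so α^2 + 42α + 215 = 0. The discriminant of x^2 + 42x + 215 is (42)^2 - 4·(215) = 1764 - 860 = 904, and 4·(226) is not a perfect square in Q since 226 is squarefree and ≠ 1. Hence x^2 + 42x + 215 is irreducible over Q and is the minimal polynomial of α.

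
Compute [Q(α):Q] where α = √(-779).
[Q(α):Q] = 2

[Q(α):Q] equals the degree of the minimal polynomial of α. Here α^2 = -779 and x^2 + 779 is irreducible (d = -779 is squarefree, ≠ 1, hence not a square), so deg(m_α) = 2. Thus [Q(α):Q] = 2.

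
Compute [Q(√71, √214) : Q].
[Q(√71, √214) : Q] = 4

[Q(√71):Q] = 2 (min poly x^2 - 71, irreducible since 71 is squarefree > 1). For the top step, suppose √214 ∈ Q(√71), say √214 = c + d√71 with c, d ∈ Q. Squaring: 214 = c^2 + 71d^2 + 2cd√71. Since √71 ∉ Q this forces 2cd = 0. If d = 0 then √214 = c ∈ Q, contradicting 214 squarefree > 1. If c = 0 then 214 = 71d^2, so 71·214 = (71d)^2 is a perfect square in Q — but 71·214 = 15194 is not a perfect square (since 71 and 214 are distinct squarefree integers). Contradiction. Hence √214 ∉ Q(√71), so x^2 - 214 stays irreducible over Q(√71) and [Q(√71, √214) : Q(√71)] = 2. By the tower law, [Q(√71, √214) : Q] = 2 · 2 = 4.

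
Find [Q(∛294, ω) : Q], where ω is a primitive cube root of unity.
[Q(∛294, ω) : Q] = 6

[Q(∛294):Q] = 3 (min poly x^3 - 294, irreducible since 294 is not a perfect cube). [Q(ω):Q] = 2 (min poly x^2 + x + 1). Since Q(∛294) ⊂ R and ω ∉ R, we have ω ∉ Q(∛294), so x^2 + x + 1 remains irreducible over Q(∛294) and [Q(∛294, ω) : Q(∛294)] = 2. By the tower law, [Q(∛294, ω) : Q] = 3 · 2 = 6. (In fact Q(∛294, ω) is the splitting field of x^3 - 294 over Q.)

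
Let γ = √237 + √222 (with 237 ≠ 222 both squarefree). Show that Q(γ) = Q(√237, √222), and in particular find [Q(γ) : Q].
[Q(γ) : Q] = 4 (equivalently, Q(γ) = Q(√237, √222))

Obviously Q(γ) ⊆ Q(√237, √222), and [Q(√237, √222):Q] = 4 (since 237, 222 are distinct squarefree integers > 1 with 52614 not a perfect square). To show equality we compute the minimal polynomial of γ. From γ = √237 + √222: γ^2 = 237 + 2√(52614) + 222 = 459 + 2√(52614), so γ^2 - 459 = 2√(52614); squaring, (γ^2 - 459)^2 = 4·52614, i.e. γ^4 - 918γ^2 + 210681 - 210456 = 0, i.e. γ^4 - 918γ^2 + 225 = 0. So γ is a root of x^4 - 918x^2 + 225. This polynomial is irreducible over Q: it has no rational root (each ±√237 ± √222 is irrational), and any factorization into two quadratics over Q would force √(52614) ∈ Q (pairing opposite roots) or √237, √222 ∈ Q (other pairings), all impossible. Hence [Q(γ):Q] = 4 = [Q(√237, √222):Q], so Q(γ) = Q(√237, √222).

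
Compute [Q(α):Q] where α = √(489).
[Q(α):Q] = 2

[Q(α):Q] equals the degree of the minimal polynomial of α. Here α^2 = 489 and x^2 - 489 is irreducible (d = 489 is squarefree, ≠ 1, hence not a square), so deg(m_α) = 2. Thus [Q(α):Q] = 2.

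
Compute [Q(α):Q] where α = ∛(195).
[Q(α):Q] = 3

The minimal polynomial of α is x^3 - 195, irreducible over Q since 195 is not a perfect cube (so x^3 - 195 has no rational root). Hence [Q(α):Q] = deg(m_α) = 3.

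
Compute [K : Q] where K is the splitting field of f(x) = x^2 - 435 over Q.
[K : Q] = 2

f(x) = x^2 - 435 factors as (x - √435)(x + √435). The splitting field is K = Q(√435). Since 435 is squarefree and > 1, it is not a perfect square, so x^2 - 435 is irreducible over Q and [Q(√435) : Q] = 2. Hence [K : Q] = 2.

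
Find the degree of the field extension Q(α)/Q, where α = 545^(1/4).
[Q(α):Q] = 4

α is a root of x^4 - 545. By Eisenstein's criterion at the prime p = 5 (which divides the constant term 545 but p^2 = 25 does not, since 545 is squarefree), x^4 - 545 is irreducible over Q. Hence [Q(α):Q] = 4.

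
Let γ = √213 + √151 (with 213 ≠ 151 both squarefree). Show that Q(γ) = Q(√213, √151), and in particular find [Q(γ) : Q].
[Q(γ) : Q] = 4 (equivalently, Q(γ) = Q(√213, √151))

Obviously Q(γ) ⊆ Q(√213, √151), and [Q(√213, √151):Q] = 4 (since 213, 151 are distinct squarefree integers > 1 with 32163 not a perfect square). To show equality we compute the minimal polynomial of γ. From γ = √213 + √151: γ^2 = 213 + 2√(32163) + 151 = 364 + 2√(32163), so γ^2 - 364 = 2√(32163); squaring, (γ^2 - 364)^2 = 4·32163, i.e. γ^4 - 728γ^2 + 132496 - 128652 = 0, i.e. γ^4 - 728γ^2 + 3844 = 0. So γ is a root of x^4 - 728x^2 + 3844. This polynomial is irreducible over Q: it has no rational root (each ±√213 ± √151 is irrational), and any factorization into two quadratics over Q would force √(32163) ∈ Q (pairing opposite roots) or √213, √151 ∈ Q (other pairings), all impossible. Hence [Q(γ):Q] = 4 = [Q(√213, √151):Q], so Q(γ) = Q(√213, √151).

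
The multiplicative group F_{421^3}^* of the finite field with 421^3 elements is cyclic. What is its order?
|F_{421^3}^*| = 74618460

F_{421^3} has 421^3 = 74618461 elements; its multiplicative group consists of all nonzero elements, so |F_{421^3}^*| = 74618461 - 1 = 74618460. (It is cyclic since any finite subgroup of the multiplicative group of a field is cyclic.)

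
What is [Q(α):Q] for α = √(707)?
[Q(α):Q] = 2

[Q(α):Q] equals the degree of the minimal polynomial of α. Here α^2 = 707 and x^2 - 707 is irreducible (d = 707 is squarefree, ≠ 1, hence not a square), so deg(m_α) = 2. Thus [Q(α):Q] = 2.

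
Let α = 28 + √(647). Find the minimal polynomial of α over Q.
m_α(x) = x^2 - 56x + 137

From α - 28 = √(647), squaring gives (α - 28)^2 = 647, i.e. α^2 - 56α + 784 = 647, so α^2 - 56α + 137 = 0. The discriminant of x^2 - 56x + 137 is (-56)^2 - 4·(137) = 3136 - 548 = 2588, and 4·(647) is not a perfect square in Q since 647 is squarefree and ≠ 1. Hence x^2 - 56x + 137 is irreducible over Q and is the minimal polynomial of α.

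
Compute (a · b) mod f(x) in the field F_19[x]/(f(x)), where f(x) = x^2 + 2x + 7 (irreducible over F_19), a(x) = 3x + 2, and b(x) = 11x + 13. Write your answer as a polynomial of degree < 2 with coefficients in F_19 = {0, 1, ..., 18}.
a · b ≡ 14x + 4 (mod f(x))

Multiply in F_19[x]: a(x)·b(x) = (3x + 2)·(11x + 13) = 14x^2 + 4x + 7. This has degree ≥ 2, so divide by f(x) over F_19: 14x^2 + 4x + 7 = (14)·(x^2 + 2x + 7) + (14x + 4). Hence a·b ≡ 14x + 4 (mod f). (F_19[x]/(f) is a field with 19^2 = 361 elements since f is irreducible of degree 2.)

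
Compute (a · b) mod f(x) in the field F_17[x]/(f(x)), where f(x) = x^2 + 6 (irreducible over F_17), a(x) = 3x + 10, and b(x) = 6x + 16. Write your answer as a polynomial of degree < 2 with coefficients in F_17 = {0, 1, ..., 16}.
a · b ≡ 6x + 1 (mod f(x))

Multiply in F_17[x]: a(x)·b(x) = (3x + 10)·(6x + 16) = x^2 + 6x + 7. This has degree ≥ 2, so divide by f(x) over F_17: x^2 + 6x + 7 = (1)·(x^2 + 6) + (6x + 1). Hence a·b ≡ 6x + 1 (mod f). (F_17[x]/(f) is a field with 17^2 = 289 elements since f is irreducible of degree 2.)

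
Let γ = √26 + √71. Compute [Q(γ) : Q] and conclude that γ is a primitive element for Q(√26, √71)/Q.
[Q(γ) : Q] = 4 (equivalently, Q(γ) = Q(√26, √71))

Obviously Q(γ) ⊆ Q(√26, √71), and [Q(√26, √71):Q] = 4 (since 26, 71 are distinct squarefree integers > 1 with 1846 not a perfect square). To show equality we compute the minimal polynomial of γ. From γ = √26 + √71: γ^2 = 26 + 2√(1846) + 71 = 97 + 2√(1846), so γ^2 - 97 = 2√(1846); squaring, (γ^2 - 97)^2 = 4·1846, i.e. γ^4 - 194γ^2 + 9409 - 7384 = 0, i.e. γ^4 - 194γ^2 + 2025 = 0. So γ is a root of x^4 - 194x^2 + 2025. This polynomial is irreducible over Q: it has no rational root (each ±√26 ± √71 is irrational), and any factorization into two quadratics over Q would force √(1846) ∈ Q (pairing opposite roots) or √26, √71 ∈ Q (other pairings), all impossible. Hence [Q(γ):Q] = 4 = [Q(√26, √71):Q], so Q(γ) = Q(√26, √71).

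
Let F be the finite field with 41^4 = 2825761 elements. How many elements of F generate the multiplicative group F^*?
There are φ(2825760) = 623616 primitive elements

F_q^* is cyclic of order q - 1 = 2825760. A cyclic group of order m has exactly φ(m) generators. Here m = 2825760 = 2^5 · 3 · 5 · 7 · 29^2, so the number of primitive elements is φ(2825760) = 623616.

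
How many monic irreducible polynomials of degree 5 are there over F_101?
There are 2102020080 monic irreducible polynomials of degree 5 over F_101

Each element of F_{101^5} that lies in no proper subfield is a root of exactly one monic irreducible of degree 5 over F_101, and each such polynomial has 5 distinct roots in F_{101^5}. By Möbius inversion the count is N_101(5) = (1/5) Σ_{d|5} μ(5/d) · 101^d = (1/5)(μ(5)·101^1 + μ(1)·101^5) = 10510100400/5 = 2102020080.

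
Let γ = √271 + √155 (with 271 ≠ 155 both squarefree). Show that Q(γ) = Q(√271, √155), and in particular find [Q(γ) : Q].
[Q(γ) : Q] = 4 (equivalently, Q(γ) = Q(√271, √155))

Obviously Q(γ) ⊆ Q(√271, √155), and [Q(√271, √155):Q] = 4 (since 271, 155 are distinct squarefree integers > 1 with 42005 not a perfect square). To show equality we compute the minimal polynomial of γ. From γ = √271 + √155: γ^2 = 271 + 2√(42005) + 155 = 426 + 2√(42005), so γ^2 - 426 = 2√(42005); squaring, (γ^2 - 426)^2 = 4·42005, i.e. γ^4 - 852γ^2 + 181476 - 168020 = 0, i.e. γ^4 - 852γ^2 + 13456 = 0. So γ is a root of x^4 - 852x^2 + 13456. This polynomial is irreducible over Q: it has no rational root (each ±√271 ± √155 is irrational), and any factorization into two quadratics over Q would force √(42005) ∈ Q (pairing opposite roots) or √271, √155 ∈ Q (other pairings), all impossible. Hence [Q(γ):Q] = 4 = [Q(√271, √155):Q], so Q(γ) = Q(√271, √155).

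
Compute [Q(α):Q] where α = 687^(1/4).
[Q(α):Q] = 4

α is a root of x^4 - 687. By Eisenstein's criterion at the prime p = 3 (which divides the constant term 687 but p^2 = 9 does not, since 687 is squarefree), x^4 - 687 is irreducible over Q. Hence [Q(α):Q] = 4.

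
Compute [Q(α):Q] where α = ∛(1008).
[Q(α):Q] = 3

The minimal polynomial of α is x^3 - 1008, irreducible over Q since 1008 is not a perfect cube (so x^3 - 1008 has no rational root). Hence [Q(α):Q] = deg(m_α) = 3.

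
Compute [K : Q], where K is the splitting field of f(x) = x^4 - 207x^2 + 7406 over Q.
[K : Q] = 4

Solving the quadratic in x^2: x^2 = (207 ± √(207^2 - 4·7406))/2 = (207 ± √13225)/2 = (207 ± 115)/2, giving x^2 = 46 or x^2 = 161. So f(x) = (x^2 - 46)(x^2 - 161) and the roots of f are ±√46, ±√161. Hence the splitting field is K = Q(√46, √161). Since 46 and 161 are distinct squarefree integers > 1, their product 7406 is not a perfect square, so √161 ∉ Q(√46). By the tower law [K:Q] = [Q(√46,√161):Q(√46)] · [Q(√46):Q] = 2 · 2 = 4.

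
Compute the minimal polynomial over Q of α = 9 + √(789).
m_α(x) = x^2 - 18x - 708

From α - 9 = √(789), squaring gives (α - 9)^2 = 789, i.e. α^2 - 18α + 81 = 789, so α^2 - 18α - 708 = 0. The discriminant of x^2 - 18x - 708 is (-18)^2 - 4·(-708) = 324 + 2832 = 3156, and 4·(789) is not a perfect square in Q since 789 is squarefree and ≠ 1. Hence x^2 - 18x - 708 is irreducible over Q and is the minimal polynomial of α.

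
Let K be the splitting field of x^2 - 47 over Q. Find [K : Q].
[K : Q] = 2

f(x) = x^2 - 47 factors as (x - √47)(x + √47). The splitting field is K = Q(√47). Since 47 is squarefree and > 1, it is not a perfect square, so x^2 - 47 is irreducible over Q and [Q(√47) : Q] = 2. Hence [K : Q] = 2.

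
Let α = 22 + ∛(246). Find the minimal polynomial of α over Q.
m_α(x) = x^3 - 66x^2 + 1452x - 10894

Set β = α - 22 = ∛(246), so β^3 = 246. Then (α - 22)^3 - 246 = 0, i.e. α is a root of g(x) = (x - 22)^3 - 246 = x^3 - 66x^2 + 1452x - 10894. Since g(x) = h(x - 22) where h(x) = x^3 - 246, and h is irreducible over Q (because 246 is not a perfect cube, so h has no rational root, and a monic cubic with no rational root is irreducible), g is also irreducible (irreducibility is preserved under the substitution x → x - 22). Hence m_α(x) = x^3 - 66x^2 + 1452x - 10894.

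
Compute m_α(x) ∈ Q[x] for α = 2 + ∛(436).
m_α(x) = x^3 - 6x^2 + 12x - 444

Set β = α - 2 = ∛(436), so β^3 = 436. Then (α - 2)^3 - 436 = 0, i.e. α is a root of g(x) = (x - 2)^3 - 436 = x^3 - 6x^2 + 12x - 444. Since g(x) = h(x - 2) where h(x) = x^3 - 436, and h is irreducible over Q (because 436 is not a perfect cube, so h has no rational root, and a monic cubic with no rational root is irreducible), g is also irreducible (irreducibility is preserved under the substitution x → x - 2). Hence m_α(x) = x^3 - 6x^2 + 12x - 444.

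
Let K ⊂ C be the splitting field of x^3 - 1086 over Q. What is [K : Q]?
[K : Q] = 6

The roots of x^3 - 1086 are ∛1086, ω∛1086, ω^2∛1086 where ω = e^(2πi/3) is a primitive cube root of unity, so K = Q(∛1086, ω). Now [Q(∛1086):Q] = 3 (since 1086 is not a perfect cube, x^3 - 1086 is irreducible) and [Q(ω):Q] = 2. Both 2 and 3 divide [K:Q], and [K:Q] ≤ 3·2 = 6, so [K:Q] = 6. (Equivalently: Q(∛1086) ⊂ R but ω ∉ R, so [K : Q(∛1086)] = 2.)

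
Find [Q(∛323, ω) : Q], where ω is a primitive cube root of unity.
[Q(∛323, ω) : Q] = 6

[Q(∛323):Q] = 3 (min poly x^3 - 323, irreducible since 323 is not a perfect cube). [Q(ω):Q] = 2 (min poly x^2 + x + 1). Since Q(∛323) ⊂ R and ω ∉ R, we have ω ∉ Q(∛323), so x^2 + x + 1 remains irreducible over Q(∛323) and [Q(∛323, ω) : Q(∛323)] = 2. By the tower law, [Q(∛323, ω) : Q] = 3 · 2 = 6. (In fact Q(∛323, ω) is the splitting field of x^3 - 323 over Q.)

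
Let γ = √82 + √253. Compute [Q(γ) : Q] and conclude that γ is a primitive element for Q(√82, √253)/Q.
[Q(γ) : Q] = 4 (equivalently, Q(γ) = Q(√82, √253))

Obviously Q(γ) ⊆ Q(√82, √253), and [Q(√82, √253):Q] = 4 (since 82, 253 are distinct squarefree integers > 1 with 20746 not a perfect square). To show equality we compute the minimal polynomial of γ. From γ = √82 + √253: γ^2 = 82 + 2√(20746) + 253 = 335 + 2√(20746), so γ^2 - 335 = 2√(20746); squaring, (γ^2 - 335)^2 = 4·20746, i.e. γ^4 - 670γ^2 + 112225 - 82984 = 0, i.e. γ^4 - 670γ^2 + 29241 = 0. So γ is a root of x^4 - 670x^2 + 29241. This polynomial is irreducible over Q: it has no rational root (each ±√82 ± √253 is irrational), and any factorization into two quadratics over Q would force √(20746) ∈ Q (pairing opposite roots) or √82, √253 ∈ Q (other pairings), all impossible. Hence [Q(γ):Q] = 4 = [Q(√82, √253):Q], so Q(γ) = Q(√82, √253).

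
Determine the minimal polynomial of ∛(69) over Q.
m_α(x) = x^3 - 69

α satisfies α^3 = 69, so x^3 - 69 annihilates α. By the rational root test, a rational root p/q (in lowest terms) of x^3 - 69 would satisfy p^3 = 69 q^3, forcing q = 1 and p^3 = 69; but 69 is not a perfect cube, contradiction. A monic cubic over Q with no rational root is irreducible (any nontrivial factorization would include a linear factor). Hence x^3 - 69 is the minimal polynomial of α, and in particular [Q(α):Q] = 3.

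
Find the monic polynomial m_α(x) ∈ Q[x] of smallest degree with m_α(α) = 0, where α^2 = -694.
m_α(x) = x^2 + 694

α satisfies α^2 + 694 = 0, so x^2 + 694 annihilates α. Since d = -694 is squarefree and ≠ 1, it is not a perfect square in Q, so x^2 + 694 has no rational root and is therefore irreducible over Q (a degree-2 polynomial over a field is irreducible iff it has no root). Hence m_α(x) = x^2 + 694.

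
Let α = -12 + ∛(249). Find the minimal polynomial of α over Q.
m_α(x) = x^3 + 36x^2 + 432x + 1479

Set β = α + 12 = ∛(249), so β^3 = 249. Then (α + 12)^3 - 249 = 0, i.e. α is a root of g(x) = (x + 12)^3 - 249 = x^3 + 36x^2 + 432x + 1479. Since g(x) = h(x + 12) where h(x) = x^3 - 249, and h is irreducible over Q (because 249 is not a perfect cube, so h has no rational root, and a monic cubic with no rational root is irreducible), g is also irreducible (irreducibility is preserved under the substitution x → x + 12). Hence m_α(x) = x^3 + 36x^2 + 432x + 1479.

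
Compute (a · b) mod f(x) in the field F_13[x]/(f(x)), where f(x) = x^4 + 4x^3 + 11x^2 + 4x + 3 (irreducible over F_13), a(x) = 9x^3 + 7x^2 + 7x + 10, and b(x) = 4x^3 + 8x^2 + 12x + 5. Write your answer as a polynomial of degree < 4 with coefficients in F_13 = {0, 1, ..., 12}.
a · b ≡ x^3 + 3x^2 + 9x + 4 (mod f(x))

Multiply in F_13[x]: a(x)·b(x) = (9x^3 + 7x^2 + 7x + 10)·(4x^3 + 8x^2 + 12x + 5) = 10x^6 + 9x^5 + 10x^4 + 4x^3 + 4x^2 + 12x + 11. This has degree ≥ 4, so divide by f(x) over F_13: 10x^6 + 9x^5 + 10x^4 + 4x^3 + 4x^2 + 12x + 11 = (10x^2 + 8x + 11)·(x^4 + 4x^3 + 11x^2 + 4x + 3) + (x^3 + 3x^2 + 9x + 4). Hence a·b ≡ x^3 + 3x^2 + 9x + 4 (mod f). (F_13[x]/(f) is a field with 13^4 = 28561 elements since f is irreducible of degree 4.)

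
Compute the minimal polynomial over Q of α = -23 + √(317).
m_α(x) = x^2 + 46x + 212

From α + 23 = √(317), squaring gives (α + 23)^2 = 317, i.e. α^2 + 46α + 529 = 317, so α^2 + 46α + 212 = 0. The discriminant of x^2 + 46x + 212 is (46)^2 - 4·(212) = 2116 - 848 = 1268, and 4·(317) is not a perfect square in Q since 317 is squarefree and ≠ 1. Hence x^2 + 46x + 212 is irreducible over Q and is the minimal polynomial of α.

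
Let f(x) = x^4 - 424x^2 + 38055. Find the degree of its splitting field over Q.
[K : Q] = 4

Solving the quadratic in x^2: x^2 = (424 ± √(424^2 - 4·38055))/2 = (424 ± √27556)/2 = (424 ± 166)/2, giving x^2 = 129 or x^2 = 295. So f(x) = (x^2 - 129)(x^2 - 295) and the roots of f are ±√129, ±√295. Hence the splitting field is K = Q(√129, √295). Since 129 and 295 are distinct squarefree integers > 1, their product 38055 is not a perfect square, so √295 ∉ Q(√129). By the tower law [K:Q] = [Q(√129,√295):Q(√129)] · [Q(√129):Q] = 2 · 2 = 4.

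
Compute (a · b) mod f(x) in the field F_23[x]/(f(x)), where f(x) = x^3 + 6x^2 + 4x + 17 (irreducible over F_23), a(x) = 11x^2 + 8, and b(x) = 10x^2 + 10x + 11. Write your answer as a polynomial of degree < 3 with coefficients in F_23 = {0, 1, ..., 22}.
a · b ≡ 2x^2 + 19x + 8 (mod f(x))

Multiply in F_23[x]: a(x)·b(x) = (11x^2 + 8)·(10x^2 + 10x + 11) = 18x^4 + 18x^3 + 17x^2 + 11x + 19. This has degree ≥ 3, so divide by f(x) over F_23: 18x^4 + 18x^3 + 17x^2 + 11x + 19 = (18x + 2)·(x^3 + 6x^2 + 4x + 17) + (2x^2 + 19x + 8). Hence a·b ≡ 2x^2 + 19x + 8 (mod f). (F_23[x]/(f) is a field with 23^3 = 12167 elements since f is irreducible of degree 3.)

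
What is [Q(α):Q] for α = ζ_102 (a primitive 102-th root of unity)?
[Q(α):Q] = 32

The minimal polynomial of ζ_102 over Q is the 102-th cyclotomic polynomial Φ_102(x), which is irreducible over Q and has degree φ(102) = 32. Hence [Q(α):Q] = φ(102) = 32.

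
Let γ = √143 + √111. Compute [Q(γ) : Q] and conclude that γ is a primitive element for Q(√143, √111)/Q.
[Q(γ) : Q] = 4 (equivalently, Q(γ) = Q(√143, √111))

Obviously Q(γ) ⊆ Q(√143, √111), and [Q(√143, √111):Q] = 4 (since 143, 111 are distinct squarefree integers > 1 with 15873 not a perfect square). To show equality we compute the minimal polynomial of γ. From γ = √143 + √111: γ^2 = 143 + 2√(15873) + 111 = 254 + 2√(15873), so γ^2 - 254 = 2√(15873); squaring, (γ^2 - 254)^2 = 4·15873, i.e. γ^4 - 508γ^2 + 64516 - 63492 = 0, i.e. γ^4 - 508γ^2 + 1024 = 0. So γ is a root of x^4 - 508x^2 + 1024. This polynomial is irreducible over Q: it has no rational root (each ±√143 ± √111 is irrational), and any factorization into two quadratics over Q would force √(15873) ∈ Q (pairing opposite roots) or √143, √111 ∈ Q (other pairings), all impossible. Hence [Q(γ):Q] = 4 = [Q(√143, √111):Q], so Q(γ) = Q(√143, √111).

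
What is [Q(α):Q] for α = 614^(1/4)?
[Q(α):Q] = 4

α is a root of x^4 - 614. By Eisenstein's criterion at the prime p = 2 (which divides the constant term 614 but p^2 = 4 does not, since 614 is squarefree), x^4 - 614 is irreducible over Q. Hence [Q(α):Q] = 4.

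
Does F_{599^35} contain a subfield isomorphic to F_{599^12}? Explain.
No: F_{599^12} is not a subfield of F_{599^35}

F_{p^m} embeds in F_{p^n} iff m | n. Here 12 ∤ 35 (since 35 = 2·12 + 11 with remainder 11 ≠ 0), so F_{599^12} is not a subfield of F_{599^35}. Equivalently: if it were, the tower law would give 12 = [F_{599^12}:F_599] dividing [F_{599^35}:F_599] = 35, contradiction.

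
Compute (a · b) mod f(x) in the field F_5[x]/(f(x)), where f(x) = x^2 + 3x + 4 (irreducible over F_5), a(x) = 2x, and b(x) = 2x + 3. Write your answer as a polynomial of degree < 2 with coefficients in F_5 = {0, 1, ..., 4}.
a · b ≡ 4x + 4 (mod f(x))

Multiply in F_5[x]: a(x)·b(x) = (2x)·(2x + 3) = 4x^2 + x. This has degree ≥ 2, so divide by f(x) over F_5: 4x^2 + x = (4)·(x^2 + 3x + 4) + (4x + 4). Hence a·b ≡ 4x + 4 (mod f). (F_5[x]/(f) is a field with 5^2 = 25 elements since f is irreducible of degree 2.)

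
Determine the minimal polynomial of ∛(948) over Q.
m_α(x) = x^3 - 948

α satisfies α^3 = 948, so x^3 - 948 annihilates α. By the rational root test, a rational root p/q (in lowest terms) of x^3 - 948 would satisfy p^3 = 948 q^3, forcing q = 1 and p^3 = 948; but 948 is not a perfect cube, contradiction. A monic cubic over Q with no rational root is irreducible (any nontrivial factorization would include a linear factor). Hence x^3 - 948 is the minimal polynomial of α, and in particular [Q(α):Q] = 3.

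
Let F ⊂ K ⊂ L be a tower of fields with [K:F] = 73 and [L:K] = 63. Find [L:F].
[L:F] = 4599

The tower law says that for any tower of field extensions F ⊂ K ⊂ L with finite degrees, [L:F] = [L:K] · [K:F]. Here this gives [L:F] = 63 · 73 = 4599.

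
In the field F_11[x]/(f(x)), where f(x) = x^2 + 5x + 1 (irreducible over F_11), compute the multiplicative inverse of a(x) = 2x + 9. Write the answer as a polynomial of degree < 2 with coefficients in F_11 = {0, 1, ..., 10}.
a(x)^(-1) ≡ 7x + 9 (mod f(x))

Since f is irreducible over F_11, F_11[x]/(f) is a field and a(x) ≠ 0 has an inverse. Apply the extended Euclidean algorithm to f(x) and a(x) in F_11[x]: f(x) = (6x + 3)·a(x) + (7). The last nonzero remainder is the constant 7 = gcd(f, a) in F_11. Back-substituting through the division chain expresses 7 = s(x)·a(x) + t(x)·f(x) with s(x) ≡ 5x + 8 (mod f), so (5x + 8)·a(x) ≡ 7 (mod f). Multiplying by 7^(-1) ≡ 8 in F_11 gives a(x)^(-1) ≡ 8·(5x + 8) ≡ 7x + 9 (mod f). Check: (2x + 9)·(7x + 9) = 3x^2 + 4x + 4 ≡ 1 (mod x^2 + 5x + 1).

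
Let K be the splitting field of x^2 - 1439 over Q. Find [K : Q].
[K : Q] = 2

f(x) = x^2 - 1439 factors as (x - √1439)(x + √1439). The splitting field is K = Q(√1439). Since 1439 is squarefree and > 1, it is not a perfect square, so x^2 - 1439 is irreducible over Q and [Q(√1439) : Q] = 2. Hence [K : Q] = 2.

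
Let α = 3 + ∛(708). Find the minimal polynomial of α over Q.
m_α(x) = x^3 - 9x^2 + 27x - 735

Set β = α - 3 = ∛(708), so β^3 = 708. Then (α - 3)^3 - 708 = 0, i.e. α is a root of g(x) = (x - 3)^3 - 708 = x^3 - 9x^2 + 27x - 735. Since g(x) = h(x - 3) where h(x) = x^3 - 708, and h is irreducible over Q (because 708 is not a perfect cube, so h has no rational root, and a monic cubic with no rational root is irreducible), g is also irreducible (irreducibility is preserved under the substitution x → x - 3). Hence m_α(x) = x^3 - 9x^2 + 27x - 735.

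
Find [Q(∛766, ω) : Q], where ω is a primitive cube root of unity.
[Q(∛766, ω) : Q] = 6

[Q(∛766):Q] = 3 (min poly x^3 - 766, irreducible since 766 is not a perfect cube). [Q(ω):Q] = 2 (min poly x^2 + x + 1). Since Q(∛766) ⊂ R and ω ∉ R, we have ω ∉ Q(∛766), so x^2 + x + 1 remains irreducible over Q(∛766) and [Q(∛766, ω) : Q(∛766)] = 2. By the tower law, [Q(∛766, ω) : Q] = 3 · 2 = 6. (In fact Q(∛766, ω) is the splitting field of x^3 - 766 over Q.)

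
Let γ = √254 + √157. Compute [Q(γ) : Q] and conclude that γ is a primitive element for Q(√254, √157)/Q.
[Q(γ) : Q] = 4 (equivalently, Q(γ) = Q(√254, √157))

Obviously Q(γ) ⊆ Q(√254, √157), and [Q(√254, √157):Q] = 4 (since 254, 157 are distinct squarefree integers > 1 with 39878 not a perfect square). To show equality we compute the minimal polynomial of γ. From γ = √254 + √157: γ^2 = 254 + 2√(39878) + 157 = 411 + 2√(39878), so γ^2 - 411 = 2√(39878); squaring, (γ^2 - 411)^2 = 4·39878, i.e. γ^4 - 822γ^2 + 168921 - 159512 = 0, i.e. γ^4 - 822γ^2 + 9409 = 0. So γ is a root of x^4 - 822x^2 + 9409. This polynomial is irreducible over Q: it has no rational root (each ±√254 ± √157 is irrational), and any factorization into two quadratics over Q would force √(39878) ∈ Q (pairing opposite roots) or √254, √157 ∈ Q (other pairings), all impossible. Hence [Q(γ):Q] = 4 = [Q(√254, √157):Q], so Q(γ) = Q(√254, √157).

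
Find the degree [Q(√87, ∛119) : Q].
[Q(√87, ∛119) : Q] = 6

Let L = Q(√87, ∛119). Since Q(√87) ⊂ L and [Q(√87):Q] = 2, the tower law gives 2 | [L:Q]. Likewise Q(∛119) ⊂ L with [Q(∛119):Q] = 3 (because 119 is not a perfect cube), so 3 | [L:Q]. As gcd(2,3) = 1, [L:Q] is divisible by 6. Conversely L is generated over Q by √87 and ∛119, so [L:Q] ≤ 2·3 = 6. Therefore [Q(√87, ∛119) : Q] = 6.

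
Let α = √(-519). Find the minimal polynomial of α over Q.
m_α(x) = x^2 + 519

α satisfies α^2 + 519 = 0, so x^2 + 519 annihilates α. Since d = -519 is squarefree and ≠ 1, it is not a perfect square in Q, so x^2 + 519 has no rational root and is therefore irreducible over Q (a degree-2 polynomial over a field is irreducible iff it has no root). Hence m_α(x) = x^2 + 519.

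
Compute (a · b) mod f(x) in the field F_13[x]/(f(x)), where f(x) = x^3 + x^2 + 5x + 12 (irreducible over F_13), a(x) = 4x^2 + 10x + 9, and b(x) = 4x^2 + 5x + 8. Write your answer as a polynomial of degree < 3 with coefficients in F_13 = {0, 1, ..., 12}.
a · b ≡ 7x^2 + 12x + 12 (mod f(x))

Multiply in F_13[x]: a(x)·b(x) = (4x^2 + 10x + 9)·(4x^2 + 5x + 8) = 3x^4 + 8x^3 + x^2 + 8x + 7. This has degree ≥ 3, so divide by f(x) over F_13: 3x^4 + 8x^3 + x^2 + 8x + 7 = (3x + 5)·(x^3 + x^2 + 5x + 12) + (7x^2 + 12x + 12). Hence a·b ≡ 7x^2 + 12x + 12 (mod f). (F_13[x]/(f) is a field with 13^3 = 2197 elements since f is irreducible of degree 3.)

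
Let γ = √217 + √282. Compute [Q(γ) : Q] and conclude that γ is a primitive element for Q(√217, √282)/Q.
[Q(γ) : Q] = 4 (equivalently, Q(γ) = Q(√217, √282))

Obviously Q(γ) ⊆ Q(√217, √282), and [Q(√217, √282):Q] = 4 (since 217, 282 are distinct squarefree integers > 1 with 61194 not a perfect square). To show equality we compute the minimal polynomial of γ. From γ = √217 + √282: γ^2 = 217 + 2√(61194) + 282 = 499 + 2√(61194), so γ^2 - 499 = 2√(61194); squaring, (γ^2 - 499)^2 = 4·61194, i.e. γ^4 - 998γ^2 + 249001 - 244776 = 0, i.e. γ^4 - 998γ^2 + 4225 = 0. So γ is a root of x^4 - 998x^2 + 4225. This polynomial is irreducible over Q: it has no rational root (each ±√217 ± √282 is irrational), and any factorization into two quadratics over Q would force √(61194) ∈ Q (pairing opposite roots) or √217, √282 ∈ Q (other pairings), all impossible. Hence [Q(γ):Q] = 4 = [Q(√217, √282):Q], so Q(γ) = Q(√217, √282).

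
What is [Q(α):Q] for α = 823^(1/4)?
[Q(α):Q] = 4

α is a root of x^4 - 823. By Eisenstein's criterion at the prime p = 823 (which divides the constant term 823 but p^2 = 677329 does not, since 823 is squarefree), x^4 - 823 is irreducible over Q. Hence [Q(α):Q] = 4.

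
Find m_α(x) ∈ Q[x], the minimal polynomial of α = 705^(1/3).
m_α(x) = x^3 - 705

α satisfies α^3 = 705, so x^3 - 705 annihilates α. By the rational root test, a rational root p/q (in lowest terms) of x^3 - 705 would satisfy p^3 = 705 q^3, forcing q = 1 and p^3 = 705; but 705 is not a perfect cube, contradiction. A monic cubic over Q with no rational root is irreducible (any nontrivial factorization would include a linear factor). Hence x^3 - 705 is the minimal polynomial of α, and in particular [Q(α):Q] = 3.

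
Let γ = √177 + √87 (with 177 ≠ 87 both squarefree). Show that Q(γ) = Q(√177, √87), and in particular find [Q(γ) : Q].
[Q(γ) : Q] = 4 (equivalently, Q(γ) = Q(√177, √87))

Obviously Q(γ) ⊆ Q(√177, √87), and [Q(√177, √87):Q] = 4 (since 177, 87 are distinct squarefree integers > 1 with 15399 not a perfect square). To show equality we compute the minimal polynomial of γ. From γ = √177 + √87: γ^2 = 177 + 2√(15399) + 87 = 264 + 2√(15399), so γ^2 - 264 = 2√(15399); squaring, (γ^2 - 264)^2 = 4·15399, i.e. γ^4 - 528γ^2 + 69696 - 61596 = 0, i.e. γ^4 - 528γ^2 + 8100 = 0. So γ is a root of x^4 - 528x^2 + 8100. This polynomial is irreducible over Q: it has no rational root (each ±√177 ± √87 is irrational), and any factorization into two quadratics over Q would force √(15399) ∈ Q (pairing opposite roots) or √177, √87 ∈ Q (other pairings), all impossible. Hence [Q(γ):Q] = 4 = [Q(√177, √87):Q], so Q(γ) = Q(√177, √87).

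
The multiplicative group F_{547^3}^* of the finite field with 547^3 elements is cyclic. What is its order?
|F_{547^3}^*| = 163667322

F_{547^3} has 547^3 = 163667323 elements; its multiplicative group consists of all nonzero elements, so |F_{547^3}^*| = 163667323 - 1 = 163667322. (It is cyclic since any finite subgroup of the multiplicative group of a field is cyclic.)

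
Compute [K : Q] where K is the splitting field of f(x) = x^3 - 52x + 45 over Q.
[K : Q] = 6

By the rational root test, any rational root of the monic integer polynomial f(x) = x^3 - 52x + 45 must be an integer dividing the constant term 45, i.e. one of ±{1, 3, 5, 9, 15, 45}. Evaluating: f(1) = -6, f(-1) = 96, f(3) = -84, f(-3) = 174, f(5) = -90, f(-5) = 180, f(9) = 306, f(-9) = -216, f(15) = 2640, f(-15) = -2550, f(45) = 88830, f(-45) = -88740; none is 0, so f has no rational root and is therefore irreducible over Q (a cubic with no linear factor over a field is irreducible). For an irreducible cubic, the Galois group is A_3 or S_3 according as the discriminant disc(f) = -4a^3 - 27b^2 = -4·(-52)^3 - 27·(45)^2 = 507757 is or is not a square in Q. Here disc(f) = 507757 is not a perfect square in Q, so the Galois group of f over Q is not contained in A_3 and must be all of S_3. The splitting field has degree |S_3| = 6 over Q, so [K : Q] = 6.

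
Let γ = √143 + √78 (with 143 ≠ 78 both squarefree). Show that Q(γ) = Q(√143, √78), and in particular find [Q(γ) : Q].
[Q(γ) : Q] = 4 (equivalently, Q(γ) = Q(√143, √78))

Obviously Q(γ) ⊆ Q(√143, √78), and [Q(√143, √78):Q] = 4 (since 143, 78 are distinct squarefree integers > 1 with 11154 not a perfect square). To show equality we compute the minimal polynomial of γ. From γ = √143 + √78: γ^2 = 143 + 2√(11154) + 78 = 221 + 2√(11154), so γ^2 - 221 = 2√(11154); squaring, (γ^2 - 221)^2 = 4·11154, i.e. γ^4 - 442γ^2 + 48841 - 44616 = 0, i.e. γ^4 - 442γ^2 + 4225 = 0. So γ is a root of x^4 - 442x^2 + 4225. This polynomial is irreducible over Q: it has no rational root (each ±√143 ± √78 is irrational), and any factorization into two quadratics over Q would force √(11154) ∈ Q (pairing opposite roots) or √143, √78 ∈ Q (other pairings), all impossible. Hence [Q(γ):Q] = 4 = [Q(√143, √78):Q], so Q(γ) = Q(√143, √78).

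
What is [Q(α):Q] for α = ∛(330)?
[Q(α):Q] = 3

The minimal polynomial of α is x^3 - 330, irreducible over Q since 330 is not a perfect cube (so x^3 - 330 has no rational root). Hence [Q(α):Q] = deg(m_α) = 3.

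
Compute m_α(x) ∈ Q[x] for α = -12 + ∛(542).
m_α(x) = x^3 + 36x^2 + 432x + 1186

Set β = α + 12 = ∛(542), so β^3 = 542. Then (α + 12)^3 - 542 = 0, i.e. α is a root of g(x) = (x + 12)^3 - 542 = x^3 + 36x^2 + 432x + 1186. Since g(x) = h(x + 12) where h(x) = x^3 - 542, and h is irreducible over Q (because 542 is not a perfect cube, so h has no rational root, and a monic cubic with no rational root is irreducible), g is also irreducible (irreducibility is preserved under the substitution x → x + 12). Hence m_α(x) = x^3 + 36x^2 + 432x + 1186.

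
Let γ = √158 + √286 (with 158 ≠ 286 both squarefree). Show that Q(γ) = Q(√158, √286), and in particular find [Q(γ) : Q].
[Q(γ) : Q] = 4 (equivalently, Q(γ) = Q(√158, √286))

Obviously Q(γ) ⊆ Q(√158, √286), and [Q(√158, √286):Q] = 4 (since 158, 286 are distinct squarefree integers > 1 with 45188 not a perfect square). To show equality we compute the minimal polynomial of γ. From γ = √158 + √286: γ^2 = 158 + 2√(45188) + 286 = 444 + 2√(45188), so γ^2 - 444 = 2√(45188); squaring, (γ^2 - 444)^2 = 4·45188, i.e. γ^4 - 888γ^2 + 197136 - 180752 = 0, i.e. γ^4 - 888γ^2 + 16384 = 0. So γ is a root of x^4 - 888x^2 + 16384. This polynomial is irreducible over Q: it has no rational root (each ±√158 ± √286 is irrational), and any factorization into two quadratics over Q would force √(45188) ∈ Q (pairing opposite roots) or √158, √286 ∈ Q (other pairings), all impossible. Hence [Q(γ):Q] = 4 = [Q(√158, √286):Q], so Q(γ) = Q(√158, √286).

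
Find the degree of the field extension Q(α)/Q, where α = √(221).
[Q(α):Q] = 2

[Q(α):Q] equals the degree of the minimal polynomial of α. Here α^2 = 221 and x^2 - 221 is irreducible (d = 221 is squarefree, ≠ 1, hence not a square), so deg(m_α) = 2. Thus [Q(α):Q] = 2.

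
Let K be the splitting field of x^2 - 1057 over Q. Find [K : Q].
[K : Q] = 2

f(x) = x^2 - 1057 factors as (x - √1057)(x + √1057). The splitting field is K = Q(√1057). Since 1057 is squarefree and > 1, it is not a perfect square, so x^2 - 1057 is irreducible over Q and [Q(√1057) : Q] = 2. Hence [K : Q] = 2.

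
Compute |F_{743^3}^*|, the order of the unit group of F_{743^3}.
|F_{743^3}^*| = 410172406

F_{743^3} has 743^3 = 410172407 elements; its multiplicative group consists of all nonzero elements, so |F_{743^3}^*| = 410172407 - 1 = 410172406. (It is cyclic since any finite subgroup of the multiplicative group of a field is cyclic.)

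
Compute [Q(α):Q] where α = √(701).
[Q(α):Q] = 2

[Q(α):Q] equals the degree of the minimal polynomial of α. Here α^2 = 701 and x^2 - 701 is irreducible (d = 701 is squarefree, ≠ 1, hence not a square), so deg(m_α) = 2. Thus [Q(α):Q] = 2.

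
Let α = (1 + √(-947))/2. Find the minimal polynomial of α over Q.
m_α(x) = x^2 - x + 237

From 2α - 1 = √(-947), squaring gives (2α - 1)^2 = -947, i.e. 4α^2 - 4α + 1 = -947, so α^2 - α + (1 + 947)/4 = 0. Since -947 ≡ 1 (mod 4), (1 + 947)/4 = 237 ∈ Z. The polynomial x^2 - x + 237 has discriminant 1 - 4·(237) = -947, which is not a perfect square in Q (d = -947 is squarefree and ≠ 1), so x^2 - x + 237 is irreducible over Q. It is the minimal polynomial of α.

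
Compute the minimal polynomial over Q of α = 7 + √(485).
m_α(x) = x^2 - 14x - 436

From α - 7 = √(485), squaring gives (α - 7)^2 = 485, i.e. α^2 - 14α + 49 = 485, so α^2 - 14α - 436 = 0. The discriminant of x^2 - 14x - 436 is (-14)^2 - 4·(-436) = 196 + 1744 = 1940, and 4·(485) is not a perfect square in Q since 485 is squarefree and ≠ 1. Hence x^2 - 14x - 436 is irreducible over Q and is the minimal polynomial of α.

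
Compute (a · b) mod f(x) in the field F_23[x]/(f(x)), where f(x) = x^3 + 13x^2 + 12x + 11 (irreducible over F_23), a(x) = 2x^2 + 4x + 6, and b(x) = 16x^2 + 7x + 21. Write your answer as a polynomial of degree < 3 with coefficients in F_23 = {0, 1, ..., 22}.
a · b ≡ 13x^2 + 12x + 3 (mod f(x))

Multiply in F_23[x]: a(x)·b(x) = (2x^2 + 4x + 6)·(16x^2 + 7x + 21) = 9x^4 + 9x^3 + 5x^2 + 11x + 11. This has degree ≥ 3, so divide by f(x) over F_23: 9x^4 + 9x^3 + 5x^2 + 11x + 11 = (9x + 7)·(x^3 + 13x^2 + 12x + 11) + (13x^2 + 12x + 3). Hence a·b ≡ 13x^2 + 12x + 3 (mod f). (F_23[x]/(f) is a field with 23^3 = 12167 elements since f is irreducible of degree 3.)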